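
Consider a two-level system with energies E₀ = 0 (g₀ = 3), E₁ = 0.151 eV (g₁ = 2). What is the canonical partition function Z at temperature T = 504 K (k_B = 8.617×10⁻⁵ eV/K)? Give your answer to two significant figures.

Z = 3.1

k_BT = 8.617×10⁻⁵ × 504 K = 0.04343 eV.
Eᵢ/kT = 0, 3.477.
Z = Σ gᵢe^(−Eᵢ/kT) = 3·e^(−0) + 2·e^(−3.477) = 3.000 + 0.06180 = 3.062.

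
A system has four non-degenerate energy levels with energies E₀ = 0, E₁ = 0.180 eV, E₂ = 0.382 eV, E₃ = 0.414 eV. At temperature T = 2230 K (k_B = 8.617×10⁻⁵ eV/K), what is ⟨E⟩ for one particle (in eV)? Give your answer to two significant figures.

0.10 eV

k_BT = 8.617×10⁻⁵ × 2230 K = 0.1922 eV.
Eᵢ/kT = 0, 0.9365, 1.988, 2.154.
Z = Σ e^(−Eᵢ/kT) = e^(−0) + e^(−0.9365) + e^(−1.988) + e^(−2.154) = 1.000 + 0.3920 + 0.1370 + 0.1160 = 1.645.
⟨E⟩ = Σ Eᵢ e^(−Eᵢ/kT) / Z = (0·1.000 + 0.180·0.3920 + 0.382·0.1370 + 0.414·0.1160) / 1.645 = 0.10 eV.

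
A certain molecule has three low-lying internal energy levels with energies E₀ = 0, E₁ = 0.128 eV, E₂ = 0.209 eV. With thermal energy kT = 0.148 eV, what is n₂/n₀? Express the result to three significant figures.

n₂/n₀ = exp[−(E₂−E₀)/kT] = exp(−(0.209 eV)/(0.148 eV)) = exp(-1.4122) = 0.244.

0.244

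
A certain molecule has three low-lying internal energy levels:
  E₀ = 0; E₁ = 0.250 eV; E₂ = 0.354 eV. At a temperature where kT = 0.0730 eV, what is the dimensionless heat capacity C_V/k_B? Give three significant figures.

Eᵢ/kT = 0, 3.4247, 4.8493.
Z = Σ e^(−Eᵢ/kT) = e^(−0) + e^(−3.4247) + e^(−4.8493) = 1.0000 + 0.032559 + 0.0078339 = 1.0404.
⟨E⟩ = 0.010489 eV, ⟨E²⟩ = 0.0028995 eV².
C_V/k_B = (⟨E²⟩ − ⟨E⟩²)/(kT)² = (0.0028995 − 0.00011002)/0.0053290 = 0.523.

0.523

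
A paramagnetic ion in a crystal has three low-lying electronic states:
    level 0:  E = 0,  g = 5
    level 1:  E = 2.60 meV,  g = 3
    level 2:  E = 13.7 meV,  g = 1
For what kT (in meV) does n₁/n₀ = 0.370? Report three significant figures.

5.38 meV

n₁/n₀ = (g₁/g₀) exp[−(E₁−E₀)/kT] = 0.370.
⇒ (E₁−E₀)/kT = ln((3/5)/0.370) = ln(1.6216) = 0.48341.
kT = 2.60 meV / 0.48341 = 5.38 meV.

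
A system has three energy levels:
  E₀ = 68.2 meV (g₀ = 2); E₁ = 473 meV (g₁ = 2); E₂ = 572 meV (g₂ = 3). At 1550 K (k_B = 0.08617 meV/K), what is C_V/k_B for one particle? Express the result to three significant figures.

k_BT = 0.08617 × 1550 K = 133.56 meV.
Eᵢ/kT = 0.51063, 3.5415, 4.2827.
Z = Σ gᵢe^(−Eᵢ/kT) = 2·e^(−0.51063) + 2·e^(−3.5415) + 3·e^(−4.2827) = 1.2002 + 0.057940 + 0.041416 = 1.2996.
⟨E⟩ = 102.30 meV, ⟨E²⟩ = 24697 meV².
C_V/k_B = (⟨E²⟩ − ⟨E⟩²)/(kT)² = (24697 − 10465)/17838 = 0.798.

0.798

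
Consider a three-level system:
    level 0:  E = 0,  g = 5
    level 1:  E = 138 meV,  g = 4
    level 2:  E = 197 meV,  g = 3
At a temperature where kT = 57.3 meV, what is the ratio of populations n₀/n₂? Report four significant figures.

51.88

n₀/n₂ = (g₀/g₂) exp[−(E₀−E₂)/kT] = (5/3) × exp(−(-197 meV)/(57.3 meV)) = (5/3) × exp(3.43805) = 51.88.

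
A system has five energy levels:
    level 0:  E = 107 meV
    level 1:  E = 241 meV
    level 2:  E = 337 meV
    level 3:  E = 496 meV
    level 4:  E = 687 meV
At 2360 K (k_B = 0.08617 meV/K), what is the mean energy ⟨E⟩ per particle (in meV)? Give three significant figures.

k_BT = 0.08617 × 2360 K = 203.36 meV.
Eᵢ/kT = 0.52616, 1.1851, 1.6572, 2.4390, 3.3782.
Z = Σ e^(−Eᵢ/kT) = e^(−0.52616) + e^(−1.1851) + e^(−1.6572) + e^(−2.4390) + e^(−3.3782) = 0.59087 + 0.30572 + 0.19067 + 0.087248 + 0.034109 = 1.2086.
⟨E⟩ = Σ Eᵢ e^(−Eᵢ/kT) / Z = (107·0.59087 + 241·0.30572 + 337·0.19067 + 496·0.087248 + 687·0.034109) / 1.2086 = 222 meV.

222 meV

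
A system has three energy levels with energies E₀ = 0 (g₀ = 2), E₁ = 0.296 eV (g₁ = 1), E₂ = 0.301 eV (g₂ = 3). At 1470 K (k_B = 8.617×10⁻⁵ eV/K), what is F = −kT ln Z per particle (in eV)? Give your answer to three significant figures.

k_BT = 8.617×10⁻⁵ × 1470 K = 0.12667 eV.
Eᵢ/kT = 0, 2.3368, 2.3763.
Z = Σ gᵢe^(−Eᵢ/kT) = 2·e^(−0) + 1·e^(−2.3368) + 3·e^(−2.3763) = 2.0000 + 0.096636 + 0.27868 = 2.3753.
F = −kT ln Z = −0.12667 × ln(2.3753) = −0.12667 × 0.86512 = -0.110 eV.

-0.110 eV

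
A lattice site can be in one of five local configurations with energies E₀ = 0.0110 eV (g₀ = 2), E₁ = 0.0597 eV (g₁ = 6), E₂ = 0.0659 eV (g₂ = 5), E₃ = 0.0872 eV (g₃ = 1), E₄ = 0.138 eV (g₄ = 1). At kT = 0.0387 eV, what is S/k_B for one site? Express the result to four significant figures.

2.464

Eᵢ/kT = 0.284238, 1.54264, 1.70284, 2.25323, 3.56589.
Z = Σ gᵢe^(−Eᵢ/kT) = 2·e^(−0.284238) + 6·e^(−1.54264) + 5·e^(−1.70284) + 1·e^(−2.25323) + 1·e^(−3.56589) = 1.50518 + 1.28290 + 0.910827 + 0.105059 + 0.0282718 = 3.83224.
⟨E⟩ = Σ EᵢPᵢ = 0.0433773 eV.
S/k_B = ln Z + ⟨E⟩/kT = ln(3.83224) + 0.0433773/0.0387 = 1.34345 + 1.12086 = 2.464.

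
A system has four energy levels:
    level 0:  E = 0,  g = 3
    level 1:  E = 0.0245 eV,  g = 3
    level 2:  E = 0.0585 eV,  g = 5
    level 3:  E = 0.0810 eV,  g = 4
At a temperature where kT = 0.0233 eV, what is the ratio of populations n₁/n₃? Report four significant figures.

n₁/n₃ = (g₁/g₃) exp[−(E₁−E₃)/kT] = (3/4) × exp(−(-0.0565 eV)/(0.0233 eV)) = (3/4) × exp(2.42489) = 8.476.

8.476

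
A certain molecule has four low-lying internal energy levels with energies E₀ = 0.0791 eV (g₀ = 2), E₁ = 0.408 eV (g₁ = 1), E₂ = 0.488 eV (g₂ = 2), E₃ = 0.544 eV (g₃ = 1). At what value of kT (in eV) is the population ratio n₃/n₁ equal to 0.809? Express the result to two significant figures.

n₃/n₁ = (g₃/g₁) exp[−(E₃−E₁)/kT] = 0.809.
⇒ (E₃−E₁)/kT = ln((1/1)/0.809) = ln(1.236) = 0.2119.
kT = 0.136 eV / 0.2119 = 0.64 eV.

0.64 eV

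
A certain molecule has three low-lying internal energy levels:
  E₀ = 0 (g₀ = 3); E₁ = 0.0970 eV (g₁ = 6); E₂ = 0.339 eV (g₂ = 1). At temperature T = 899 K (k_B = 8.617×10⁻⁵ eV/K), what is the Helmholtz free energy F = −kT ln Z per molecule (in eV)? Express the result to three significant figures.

k_BT = 8.617×10⁻⁵ × 899 K = 0.077467 eV.
Eᵢ/kT = 0, 1.2521, 4.3761.
Z = Σ gᵢe^(−Eᵢ/kT) = 3·e^(−0) + 6·e^(−1.2521) + 1·e^(−4.3761) = 3.0000 + 1.7154 + 0.012574 = 4.7280.
F = −kT ln Z = −0.077467 × ln(4.7280) = −0.077467 × 1.5535 = -0.120 eV.

-0.120 eV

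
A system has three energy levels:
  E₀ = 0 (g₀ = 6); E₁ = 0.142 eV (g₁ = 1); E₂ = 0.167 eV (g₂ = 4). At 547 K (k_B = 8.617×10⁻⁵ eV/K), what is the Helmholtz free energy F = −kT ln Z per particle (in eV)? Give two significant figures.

k_BT = 8.617×10⁻⁵ × 547 K = 0.04713 eV.
Eᵢ/kT = 0, 3.013, 3.543.
Z = Σ gᵢe^(−Eᵢ/kT) = 6·e^(−0) + 1·e^(−3.013) + 4·e^(−3.543) = 6.000 + 0.04914 + 0.1157 = 6.165.
F = −kT ln Z = −0.04713 × ln(6.165) = −0.04713 × 1.819 = -0.086 eV.

-0.086 eV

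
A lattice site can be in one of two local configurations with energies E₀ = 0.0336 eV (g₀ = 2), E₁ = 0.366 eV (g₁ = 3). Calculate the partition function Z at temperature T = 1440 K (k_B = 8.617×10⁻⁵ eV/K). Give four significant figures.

Z = 1.683

k_BT = 8.617×10⁻⁵ × 1440 K = 0.124085 eV.
Eᵢ/kT = 0.270782, 2.94959.
Z = Σ gᵢe^(−Eᵢ/kT) = 2·e^(−0.270782) + 3·e^(−2.94959) = 1.52557 + 0.157084 = 1.68265.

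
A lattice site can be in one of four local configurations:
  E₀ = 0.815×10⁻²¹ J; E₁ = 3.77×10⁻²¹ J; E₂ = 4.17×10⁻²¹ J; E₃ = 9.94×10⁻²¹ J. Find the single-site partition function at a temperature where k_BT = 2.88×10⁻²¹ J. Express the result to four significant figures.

Eᵢ/kT = 0.282986, 1.30903, 1.44792, 3.45139.
Z = Σ e^(−Eᵢ/kT) = e^(−0.282986) + e^(−1.30903) + e^(−1.44792) + e^(−3.45139) = 0.753530 + 0.270082 + 0.235059 + 0.0317015 = 1.29037.

Z = 1.290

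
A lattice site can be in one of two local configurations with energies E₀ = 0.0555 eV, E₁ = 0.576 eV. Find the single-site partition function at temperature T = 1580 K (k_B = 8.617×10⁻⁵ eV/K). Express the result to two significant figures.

k_BT = 8.617×10⁻⁵ × 1580 K = 0.1361 eV.
Eᵢ/kT = 0.4078, 4.232.
Z = Σ e^(−Eᵢ/kT) = e^(−0.4078) + e^(−4.232) = 0.6651 + 0.01452 = 0.6796.

Z = 0.68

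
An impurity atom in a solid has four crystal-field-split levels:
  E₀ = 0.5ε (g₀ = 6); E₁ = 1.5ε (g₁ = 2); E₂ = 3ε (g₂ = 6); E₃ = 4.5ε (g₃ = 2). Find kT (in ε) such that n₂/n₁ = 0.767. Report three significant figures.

1.10 ε

n₂/n₁ = (g₂/g₁) exp[−(E₂−E₁)/kT] = 0.767.
⇒ (E₂−E₁)/kT = ln((6/2)/0.767) = ln(3.9113) = 1.3639.
kT = 1.5ε / 1.3639 = 1.10 ε.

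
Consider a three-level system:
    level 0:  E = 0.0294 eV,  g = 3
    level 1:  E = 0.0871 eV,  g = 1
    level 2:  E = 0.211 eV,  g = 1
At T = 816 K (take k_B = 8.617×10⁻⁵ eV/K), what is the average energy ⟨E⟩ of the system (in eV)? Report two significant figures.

0.041 eV

k_BT = 8.617×10⁻⁵ × 816 K = 0.07031 eV.
Eᵢ/kT = 0.4181, 1.239, 3.001.
Z = Σ gᵢe^(−Eᵢ/kT) = 3·e^(−0.4181) + 1·e^(−1.239) + 1·e^(−3.001) = 1.975 + 0.2897 + 0.04974 = 2.314.
⟨E⟩ = Σ Eᵢ gᵢe^(−Eᵢ/kT) / Z = (0.0294·1.975 + 0.0871·0.2897 + 0.211·0.04974) / 2.314 = 0.041 eV.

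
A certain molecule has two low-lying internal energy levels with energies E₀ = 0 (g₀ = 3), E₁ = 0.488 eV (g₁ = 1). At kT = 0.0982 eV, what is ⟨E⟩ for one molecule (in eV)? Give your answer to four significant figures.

Eᵢ/kT = 0, 4.96945.
Z = Σ gᵢe^(−Eᵢ/kT) = 3·e^(−0) + 1·e^(−4.96945) = 3.00000 + 0.00694697 = 3.00695.
⟨E⟩ = Σ Eᵢ gᵢe^(−Eᵢ/kT) / Z = (0·3.00000 + 0.488·0.00694697) / 3.00695 = 0.001127 eV.

0.001127 eV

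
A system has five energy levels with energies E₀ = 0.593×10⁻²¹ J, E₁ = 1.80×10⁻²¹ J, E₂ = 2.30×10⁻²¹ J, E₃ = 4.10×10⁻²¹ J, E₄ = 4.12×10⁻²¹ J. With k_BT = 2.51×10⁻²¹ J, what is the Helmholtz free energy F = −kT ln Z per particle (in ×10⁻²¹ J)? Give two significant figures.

Eᵢ/kT = 0.2363, 0.7171, 0.9163, 1.633, 1.641.
Z = Σ e^(−Eᵢ/kT) = e^(−0.2363) + e^(−0.7171) + e^(−0.9163) + e^(−1.633) + e^(−1.641) = 0.7895 + 0.4882 + 0.4000 + 0.1953 + 0.1938 = 2.067.
F = −kT ln Z = −2.51 × ln(2.067) = −2.51 × 0.7261 = -1.8 ×10⁻²¹ J.

-1.8 ×10⁻²¹ J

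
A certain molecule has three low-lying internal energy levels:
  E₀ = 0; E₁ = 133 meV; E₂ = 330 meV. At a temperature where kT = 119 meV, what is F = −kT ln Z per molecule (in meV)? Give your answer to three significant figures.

Eᵢ/kT = 0, 1.1176, 2.7731.
Z = Σ e^(−Eᵢ/kT) = e^(−0) + e^(−1.1176) + e^(−2.7731) = 1.0000 + 0.32706 + 0.062468 = 1.3895.
F = −kT ln Z = −119 × ln(1.3895) = −119 × 0.32894 = -39.1 meV.

-39.1 meV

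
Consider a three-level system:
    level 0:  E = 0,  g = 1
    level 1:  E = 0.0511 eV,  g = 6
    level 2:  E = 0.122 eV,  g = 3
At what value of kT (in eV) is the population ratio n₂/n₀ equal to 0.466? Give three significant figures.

n₂/n₀ = (g₂/g₀) exp[−(E₂−E₀)/kT] = 0.466.
⇒ (E₂−E₀)/kT = ln((3/1)/0.466) = ln(6.4378) = 1.8622.
kT = 0.122 eV / 1.8622 = 0.0655 eV.

0.0655 eV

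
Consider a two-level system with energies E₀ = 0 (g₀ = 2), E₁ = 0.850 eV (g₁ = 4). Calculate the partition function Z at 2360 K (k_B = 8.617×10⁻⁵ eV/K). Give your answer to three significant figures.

Z = 2.06

k_BT = 8.617×10⁻⁵ × 2360 K = 0.20336 eV.
Eᵢ/kT = 0, 4.1798.
Z = Σ gᵢe^(−Eᵢ/kT) = 2·e^(−0) + 4·e^(−4.1798) = 2.0000 + 0.061206 = 2.0612.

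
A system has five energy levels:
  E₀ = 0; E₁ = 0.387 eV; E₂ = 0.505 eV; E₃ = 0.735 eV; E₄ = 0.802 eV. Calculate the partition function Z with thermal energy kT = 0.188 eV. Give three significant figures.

Z = 1.23

Eᵢ/kT = 0, 2.0585, 2.6862, 3.9096, 4.2660.
Z = Σ e^(−Eᵢ/kT) = e^(−0) + e^(−2.0585) + e^(−2.6862) + e^(−3.9096) + e^(−4.2660) = 1.0000 + 0.12765 + 0.068139 + 0.020049 + 0.014038 = 1.2299.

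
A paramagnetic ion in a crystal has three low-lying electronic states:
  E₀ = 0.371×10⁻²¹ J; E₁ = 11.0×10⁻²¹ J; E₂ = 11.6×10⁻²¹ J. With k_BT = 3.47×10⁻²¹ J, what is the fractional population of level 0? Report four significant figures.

0.9208

Eᵢ/kT = 0.106916, 3.17003, 3.34294.
Z = Σ e^(−Eᵢ/kT) = e^(−0.106916) + e^(−3.17003) + e^(−3.34294) = 0.898601 + 0.0420023 + 0.0353329 = 0.975936.
P₀ = e^(−E₀/kT) / Z = 0.898601/0.975936 = 0.9208.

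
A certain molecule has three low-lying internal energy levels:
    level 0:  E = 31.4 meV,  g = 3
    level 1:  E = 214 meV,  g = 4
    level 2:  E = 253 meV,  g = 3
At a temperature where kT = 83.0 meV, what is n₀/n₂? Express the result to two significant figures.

n₀/n₂ = (g₀/g₂) exp[−(E₀−E₂)/kT] = (3/3) × exp(−(-221.6 meV)/(83.0 meV)) = (3/3) × exp(2.670) = 14.

14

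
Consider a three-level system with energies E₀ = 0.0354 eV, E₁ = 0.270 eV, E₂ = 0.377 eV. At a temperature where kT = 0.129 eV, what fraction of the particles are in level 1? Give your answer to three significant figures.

Eᵢ/kT = 0.27442, 2.0930, 2.9225.
Z = Σ e^(−Eᵢ/kT) = e^(−0.27442) + e^(−2.0930) + e^(−2.9225) = 0.76001 + 0.12332 + 0.053799 = 0.93713.
P₁ = e^(−E₁/kT) / Z = 0.12332/0.93713 = 0.132.

0.132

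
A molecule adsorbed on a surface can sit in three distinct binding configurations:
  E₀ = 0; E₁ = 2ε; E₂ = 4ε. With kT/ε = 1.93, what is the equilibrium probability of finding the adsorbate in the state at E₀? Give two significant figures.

0.68

Eᵢ/kT = 0, 1.036, 2.073.
Z = Σ e^(−Eᵢ/kT) = e^(−0) + e^(−1.036) + e^(−2.073) = 1.000 + 0.3549 + 0.1258 = 1.481.
P₀ = e^(−E₀/kT) / Z = 1.000/1.481 = 0.68.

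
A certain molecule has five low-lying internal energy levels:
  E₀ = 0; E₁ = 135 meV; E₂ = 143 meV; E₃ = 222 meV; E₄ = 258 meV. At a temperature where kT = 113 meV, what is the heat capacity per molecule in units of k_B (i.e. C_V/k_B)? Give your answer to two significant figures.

0.62

Eᵢ/kT = 0, 1.195, 1.265, 1.965, 2.283.
Z = Σ e^(−Eᵢ/kT) = e^(−0) + e^(−1.195) + e^(−1.265) + e^(−1.965) + e^(−2.283) = 1.000 + 0.3027 + 0.2822 + 0.1402 + 0.1020 = 1.827.
⟨E⟩ = 75.89 meV, ⟨E²⟩ = 13680 meV².
C_V/k_B = (⟨E²⟩ − ⟨E⟩²)/(kT)² = (13680 − 5759)/12770 = 0.62.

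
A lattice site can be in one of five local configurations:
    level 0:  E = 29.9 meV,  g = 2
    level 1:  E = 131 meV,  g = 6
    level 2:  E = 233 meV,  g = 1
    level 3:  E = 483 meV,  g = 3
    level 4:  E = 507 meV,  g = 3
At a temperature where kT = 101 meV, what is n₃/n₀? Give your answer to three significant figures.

n₃/n₀ = (g₃/g₀) exp[−(E₃−E₀)/kT] = (3/2) × exp(−(453.1 meV)/(101 meV)) = (3/2) × exp(-4.4861) = 0.0169.

0.0169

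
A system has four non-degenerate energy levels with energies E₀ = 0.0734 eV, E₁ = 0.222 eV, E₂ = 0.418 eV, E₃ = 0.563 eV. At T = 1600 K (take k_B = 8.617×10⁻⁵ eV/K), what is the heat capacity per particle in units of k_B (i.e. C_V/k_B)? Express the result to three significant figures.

k_BT = 8.617×10⁻⁵ × 1600 K = 0.13787 eV.
Eᵢ/kT = 0.53239, 1.6102, 3.0318, 4.0836.
Z = Σ e^(−Eᵢ/kT) = e^(−0.53239) + e^(−1.6102) + e^(−3.0318) + e^(−4.0836) = 0.58720 + 0.19985 + 0.048229 + 0.016847 = 0.85213.
⟨E⟩ = 0.13743 eV, ⟨E²⟩ = 0.031427 eV².
C_V/k_B = (⟨E²⟩ − ⟨E⟩²)/(kT)² = (0.031427 − 0.018887)/0.019008 = 0.660.

0.660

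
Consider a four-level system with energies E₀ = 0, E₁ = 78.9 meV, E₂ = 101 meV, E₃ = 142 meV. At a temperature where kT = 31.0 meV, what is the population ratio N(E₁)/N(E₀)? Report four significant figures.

n₁/n₀ = exp[−(E₁−E₀)/kT] = exp(−(78.9 meV)/(31.0 meV)) = exp(-2.54516) = 0.07846.

0.07846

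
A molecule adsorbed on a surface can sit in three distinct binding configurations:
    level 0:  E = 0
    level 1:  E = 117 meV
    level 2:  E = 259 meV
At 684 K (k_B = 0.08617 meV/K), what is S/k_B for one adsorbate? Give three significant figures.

k_BT = 0.08617 × 684 K = 58.940 meV.
Eᵢ/kT = 0, 1.9851, 4.3943.
Z = Σ e^(−Eᵢ/kT) = e^(−0) + e^(−1.9851) + e^(−4.3943) = 1.0000 + 0.13737 + 0.012348 = 1.1497.
⟨E⟩ = Σ EᵢPᵢ = 16.761 meV.
S/k_B = ln Z + ⟨E⟩/kT = ln(1.1497) + 16.761/58.940 = 0.13950 + 0.28437 = 0.424.

0.424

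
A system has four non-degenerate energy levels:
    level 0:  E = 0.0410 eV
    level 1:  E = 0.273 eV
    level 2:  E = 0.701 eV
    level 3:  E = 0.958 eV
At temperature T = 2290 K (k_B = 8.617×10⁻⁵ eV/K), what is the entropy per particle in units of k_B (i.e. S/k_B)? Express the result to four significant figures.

k_BT = 8.617×10⁻⁵ × 2290 K = 0.197329 eV.
Eᵢ/kT = 0.207775, 1.38348, 3.55244, 4.85484.
Z = Σ e^(−Eᵢ/kT) = e^(−0.207775) + e^(−1.38348) + e^(−3.55244) + e^(−4.85484) = 0.812390 + 0.250705 + 0.0286546 + 0.00779058 = 1.09954.
⟨E⟩ = Σ EᵢPᵢ = 0.117595 eV.
S/k_B = ln Z + ⟨E⟩/kT = ln(1.09954) + 0.117595/0.197329 = 0.0948919 + 0.595934 = 0.6908.

0.6908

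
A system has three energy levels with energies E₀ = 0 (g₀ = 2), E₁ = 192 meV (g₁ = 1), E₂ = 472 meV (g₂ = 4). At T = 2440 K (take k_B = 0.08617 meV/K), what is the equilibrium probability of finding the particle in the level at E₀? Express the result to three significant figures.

k_BT = 0.08617 × 2440 K = 210.25 meV.
Eᵢ/kT = 0, 0.91320, 2.2449.
Z = Σ gᵢe^(−Eᵢ/kT) = 2·e^(−0) + 1·e^(−0.91320) + 4·e^(−2.2449) = 2.0000 + 0.40124 + 0.42375 = 2.8250.
P₀ = g₀ e^(−E₀/kT) / Z = 2.0000/2.8250 = 0.708.

0.708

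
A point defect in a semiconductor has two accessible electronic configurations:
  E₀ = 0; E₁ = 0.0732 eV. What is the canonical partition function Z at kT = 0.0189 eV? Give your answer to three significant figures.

Z = 1.02

Eᵢ/kT = 0, 3.8730.
Z = Σ e^(−Eᵢ/kT) = e^(−0) + e^(−3.8730) = 1.0000 + 0.020796 = 1.0208.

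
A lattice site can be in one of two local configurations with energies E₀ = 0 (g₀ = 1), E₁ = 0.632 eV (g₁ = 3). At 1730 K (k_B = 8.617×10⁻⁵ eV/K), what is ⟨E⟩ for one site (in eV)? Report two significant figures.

0.026 eV

k_BT = 8.617×10⁻⁵ × 1730 K = 0.1491 eV.
Eᵢ/kT = 0, 4.239.
Z = Σ gᵢe^(−Eᵢ/kT) = 1·e^(−0) + 3·e^(−4.239) = 1.000 + 0.04327 = 1.043.
⟨E⟩ = Σ Eᵢ gᵢe^(−Eᵢ/kT) / Z = (0·1.000 + 0.632·0.04327) / 1.043 = 0.026 eV.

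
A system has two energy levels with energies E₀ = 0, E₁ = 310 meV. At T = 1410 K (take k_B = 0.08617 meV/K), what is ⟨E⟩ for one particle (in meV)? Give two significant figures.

k_BT = 0.08617 × 1410 K = 121.5 meV.
Eᵢ/kT = 0, 2.551.
Z = Σ e^(−Eᵢ/kT) = e^(−0) + e^(−2.551) = 1.000 + 0.07800 = 1.078.
⟨E⟩ = Σ Eᵢ e^(−Eᵢ/kT) / Z = (0·1.000 + 310·0.07800) / 1.078 = 22 meV.

22 meV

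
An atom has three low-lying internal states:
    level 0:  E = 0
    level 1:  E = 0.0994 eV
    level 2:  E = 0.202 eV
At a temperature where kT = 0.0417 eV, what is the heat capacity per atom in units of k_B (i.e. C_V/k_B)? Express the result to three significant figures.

0.589

Eᵢ/kT = 0, 2.3837, 4.8441.
Z = Σ e^(−Eᵢ/kT) = e^(−0) + e^(−2.3837) + e^(−4.8441) = 1.0000 + 0.092209 + 0.0078747 = 1.1001.
⟨E⟩ = 0.0097775 eV, ⟨E²⟩ = 0.0011202 eV².
C_V/k_B = (⟨E²⟩ − ⟨E⟩²)/(kT)² = (0.0011202 − 0.000095600)/0.0017389 = 0.589.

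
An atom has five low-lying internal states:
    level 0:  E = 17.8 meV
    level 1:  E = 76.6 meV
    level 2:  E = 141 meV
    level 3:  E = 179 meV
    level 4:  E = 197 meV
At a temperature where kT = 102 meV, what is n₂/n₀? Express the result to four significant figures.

n₂/n₀ = exp[−(E₂−E₀)/kT] = exp(−(123.2 meV)/(102 meV)) = exp(-1.20784) = 0.2988.

0.2988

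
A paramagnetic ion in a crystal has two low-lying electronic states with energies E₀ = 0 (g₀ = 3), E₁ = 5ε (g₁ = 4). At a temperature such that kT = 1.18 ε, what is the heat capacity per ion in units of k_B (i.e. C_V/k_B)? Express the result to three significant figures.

0.333

Eᵢ/kT = 0, 4.2373.
Z = Σ gᵢe^(−Eᵢ/kT) = 3·e^(−0) + 4·e^(−4.2373) = 3.0000 + 0.057786 = 3.0578.
⟨E⟩ = 0.094490 ε, ⟨E²⟩ = 0.47245 ε².
C_V/k_B = (⟨E²⟩ − ⟨E⟩²)/(kT)² = (0.47245 − 0.0089284)/1.3924 = 0.333.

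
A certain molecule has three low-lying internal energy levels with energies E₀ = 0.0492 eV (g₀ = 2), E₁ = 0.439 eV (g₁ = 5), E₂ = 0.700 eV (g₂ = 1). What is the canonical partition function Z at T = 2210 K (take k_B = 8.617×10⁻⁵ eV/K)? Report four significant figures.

k_BT = 8.617×10⁻⁵ × 2210 K = 0.190436 eV.
Eᵢ/kT = 0.258355, 2.30524, 3.67578.
Z = Σ gᵢe^(−Eᵢ/kT) = 2·e^(−0.258355) + 5·e^(−2.30524) + 1·e^(−3.67578) = 1.54464 + 0.498674 + 0.0253296 = 2.06864.

Z = 2.069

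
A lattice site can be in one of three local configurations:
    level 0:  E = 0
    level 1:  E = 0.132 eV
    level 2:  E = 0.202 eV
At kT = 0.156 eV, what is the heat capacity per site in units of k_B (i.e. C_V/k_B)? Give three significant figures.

Eᵢ/kT = 0, 0.84615, 1.2949.
Z = Σ e^(−Eᵢ/kT) = e^(−0) + e^(−0.84615) + e^(−1.2949) = 1.0000 + 0.42906 + 0.27393 = 1.7030.
⟨E⟩ = 0.065749 eV, ⟨E²⟩ = 0.010953 eV².
C_V/k_B = (⟨E²⟩ − ⟨E⟩²)/(kT)² = (0.010953 − 0.0043229)/0.024336 = 0.272.

0.272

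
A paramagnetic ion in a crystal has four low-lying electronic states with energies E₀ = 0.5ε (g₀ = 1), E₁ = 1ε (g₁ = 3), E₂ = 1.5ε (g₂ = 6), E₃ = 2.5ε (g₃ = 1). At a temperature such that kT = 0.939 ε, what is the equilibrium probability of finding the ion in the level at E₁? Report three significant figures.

Eᵢ/kT = 0.53248, 1.0650, 1.5974, 2.6624.
Z = Σ gᵢe^(−Eᵢ/kT) = 1·e^(−0.53248) + 3·e^(−1.0650) + 6·e^(−1.5974) + 1·e^(−2.6624) = 0.58715 + 1.0342 + 1.2145 + 0.069781 = 2.9056.
P₁ = g₁ e^(−E₁/kT) / Z = 1.0342/2.9056 = 0.356.

0.356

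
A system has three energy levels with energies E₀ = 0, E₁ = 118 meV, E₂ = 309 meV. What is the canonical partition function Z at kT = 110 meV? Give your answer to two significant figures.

Z = 1.4

Eᵢ/kT = 0, 1.073, 2.809.
Z = Σ e^(−Eᵢ/kT) = e^(−0) + e^(−1.073) + e^(−2.809) = 1.000 + 0.3420 + 0.06027 = 1.402.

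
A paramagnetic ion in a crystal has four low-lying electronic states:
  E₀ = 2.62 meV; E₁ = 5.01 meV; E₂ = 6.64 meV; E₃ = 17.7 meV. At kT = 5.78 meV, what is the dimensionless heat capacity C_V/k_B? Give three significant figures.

0.251

Eᵢ/kT = 0.45329, 0.86678, 1.1488, 3.0623.
Z = Σ e^(−Eᵢ/kT) = e^(−0.45329) + e^(−0.86678) + e^(−1.1488) + e^(−3.0623) = 0.63553 + 0.42030 + 0.31702 + 0.046780 = 1.4196.
⟨E⟩ = 4.7223 meV, ⟨E²⟩ = 30.674 meV².
C_V/k_B = (⟨E²⟩ − ⟨E⟩²)/(kT)² = (30.674 − 22.300)/33.408 = 0.251.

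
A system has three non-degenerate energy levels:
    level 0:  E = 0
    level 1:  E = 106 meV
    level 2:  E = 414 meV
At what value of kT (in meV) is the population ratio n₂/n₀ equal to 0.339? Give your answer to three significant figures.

n₂/n₀ = exp[−(E₂−E₀)/kT] = 0.339.
⇒ (E₂−E₀)/kT = ln(1/0.339) = ln(2.9499) = 1.0818.
kT = 414 meV / 1.0818 = 383 meV.

383 meV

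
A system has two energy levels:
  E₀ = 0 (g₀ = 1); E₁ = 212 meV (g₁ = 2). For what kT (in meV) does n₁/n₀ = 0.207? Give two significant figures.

n₁/n₀ = (g₁/g₀) exp[−(E₁−E₀)/kT] = 0.207.
⇒ (E₁−E₀)/kT = ln((2/1)/0.207) = ln(9.662) = 2.268.
kT = 212 meV / 2.268 = 93 meV.

93 meV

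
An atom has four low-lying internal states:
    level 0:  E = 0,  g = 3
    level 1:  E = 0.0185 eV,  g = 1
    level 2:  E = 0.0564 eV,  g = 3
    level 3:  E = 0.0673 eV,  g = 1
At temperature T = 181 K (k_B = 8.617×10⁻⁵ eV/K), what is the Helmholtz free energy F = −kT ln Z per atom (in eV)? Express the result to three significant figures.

-0.0191 eV

k_BT = 8.617×10⁻⁵ × 181 K = 0.015597 eV.
Eᵢ/kT = 0, 1.1861, 3.6161, 4.3149.
Z = Σ gᵢe^(−Eᵢ/kT) = 3·e^(−0) + 1·e^(−1.1861) + 3·e^(−3.6161) + 1·e^(−4.3149) = 3.0000 + 0.30541 + 0.080662 + 0.013368 = 3.3994.
F = −kT ln Z = −0.015597 × ln(3.3994) = −0.015597 × 1.2236 = -0.0191 eV.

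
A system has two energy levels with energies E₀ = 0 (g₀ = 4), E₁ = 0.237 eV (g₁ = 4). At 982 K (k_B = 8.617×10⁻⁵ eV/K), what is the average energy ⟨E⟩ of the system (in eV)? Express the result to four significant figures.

0.01358 eV

k_BT = 8.617×10⁻⁵ × 982 K = 0.0846189 eV.
Eᵢ/kT = 0, 2.80079.
Z = Σ gᵢe^(−Eᵢ/kT) = 4·e^(−0) + 4·e^(−2.80079) = 4.00000 + 0.243048 = 4.24305.
⟨E⟩ = Σ Eᵢ gᵢe^(−Eᵢ/kT) / Z = (0·4.00000 + 0.237·0.243048) / 4.24305 = 0.01358 eV.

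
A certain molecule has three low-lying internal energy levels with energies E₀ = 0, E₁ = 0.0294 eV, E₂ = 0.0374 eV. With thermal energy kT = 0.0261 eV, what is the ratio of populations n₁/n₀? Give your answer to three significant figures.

n₁/n₀ = exp[−(E₁−E₀)/kT] = exp(−(0.0294 eV)/(0.0261 eV)) = exp(-1.1264) = 0.324.

0.324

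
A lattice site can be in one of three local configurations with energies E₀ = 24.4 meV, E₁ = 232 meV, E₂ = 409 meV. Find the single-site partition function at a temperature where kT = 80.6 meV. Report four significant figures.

Z = 0.8013

Eᵢ/kT = 0.302730, 2.87841, 5.07444.
Z = Σ e^(−Eᵢ/kT) = e^(−0.302730) + e^(−2.87841) + e^(−5.07444) = 0.738799 + 0.0562241 + 0.00625459 = 0.801278.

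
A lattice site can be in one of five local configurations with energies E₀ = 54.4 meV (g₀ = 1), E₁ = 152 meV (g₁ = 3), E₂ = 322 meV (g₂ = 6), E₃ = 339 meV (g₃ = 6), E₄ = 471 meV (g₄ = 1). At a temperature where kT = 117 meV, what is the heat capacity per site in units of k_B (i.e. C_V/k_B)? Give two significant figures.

0.94

Eᵢ/kT = 0.4650, 1.299, 2.752, 2.897, 4.026.
Z = Σ gᵢe^(−Eᵢ/kT) = 1·e^(−0.4650) + 3·e^(−1.299) + 6·e^(−2.752) + 6·e^(−2.897) + 1·e^(−4.026) = 0.6281 + 0.8184 + 0.3828 + 0.3311 + 0.01785 = 2.178.
⟨E⟩ = 184.8 meV, ⟨E²⟩ = 47050 meV².
C_V/k_B = (⟨E²⟩ − ⟨E⟩²)/(kT)² = (47050 − 34150)/13690 = 0.94.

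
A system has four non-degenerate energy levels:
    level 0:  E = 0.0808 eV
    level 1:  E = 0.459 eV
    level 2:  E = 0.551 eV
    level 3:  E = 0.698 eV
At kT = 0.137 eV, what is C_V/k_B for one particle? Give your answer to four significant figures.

Eᵢ/kT = 0.589781, 3.35036, 4.02190, 5.09489.
Z = Σ e^(−Eᵢ/kT) = e^(−0.589781) + e^(−3.35036) + e^(−4.02190) + e^(−5.09489) = 0.554449 + 0.0350717 + 0.0179189 + 0.00612798 = 0.613568.
⟨E⟩ = 0.122314 eV, ⟨E²⟩ = 0.0316746 eV².
C_V/k_B = (⟨E²⟩ − ⟨E⟩²)/(kT)² = (0.0316746 − 0.0149607)/0.0187690 = 0.8905.

0.8905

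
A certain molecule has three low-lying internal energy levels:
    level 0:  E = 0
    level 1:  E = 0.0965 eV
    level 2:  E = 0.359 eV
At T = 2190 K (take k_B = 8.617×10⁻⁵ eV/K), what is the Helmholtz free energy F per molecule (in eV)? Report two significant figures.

-0.11 eV

k_BT = 8.617×10⁻⁵ × 2190 K = 0.1887 eV.
Eᵢ/kT = 0, 0.5114, 1.902.
Z = Σ e^(−Eᵢ/kT) = e^(−0) + e^(−0.5114) + e^(−1.902) = 1.000 + 0.5997 + 0.1493 = 1.749.
F = −kT ln Z = −0.1887 × ln(1.749) = −0.1887 × 0.5590 = -0.11 eV.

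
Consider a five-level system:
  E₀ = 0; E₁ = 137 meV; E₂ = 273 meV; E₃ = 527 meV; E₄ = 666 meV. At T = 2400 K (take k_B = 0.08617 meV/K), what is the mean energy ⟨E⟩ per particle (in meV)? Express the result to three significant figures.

k_BT = 0.08617 × 2400 K = 206.81 meV.
Eᵢ/kT = 0, 0.66244, 1.3201, 2.5482, 3.2203.
Z = Σ e^(−Eᵢ/kT) = e^(−0) + e^(−0.66244) + e^(−1.3201) + e^(−2.5482) + e^(−3.2203) = 1.0000 + 0.51559 + 0.26711 + 0.078222 + 0.039943 = 1.9009.
⟨E⟩ = Σ Eᵢ e^(−Eᵢ/kT) / Z = (0·1.0000 + 137·0.51559 + 273·0.26711 + 527·0.078222 + 666·0.039943) / 1.9009 = 111 meV.

111 meV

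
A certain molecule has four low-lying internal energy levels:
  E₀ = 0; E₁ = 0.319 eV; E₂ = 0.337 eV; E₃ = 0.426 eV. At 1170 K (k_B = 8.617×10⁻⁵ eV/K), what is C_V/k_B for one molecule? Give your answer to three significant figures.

0.905

k_BT = 8.617×10⁻⁵ × 1170 K = 0.10082 eV.
Eᵢ/kT = 0, 3.1641, 3.3426, 4.2254.
Z = Σ e^(−Eᵢ/kT) = e^(−0) + e^(−3.1641) + e^(−3.3426) + e^(−4.2254) = 1.0000 + 0.042252 + 0.035345 + 0.014619 = 1.0922.
⟨E⟩ = 0.028948 eV, ⟨E²⟩ = 0.010041 eV².
C_V/k_B = (⟨E²⟩ − ⟨E⟩²)/(kT)² = (0.010041 − 0.00083799)/0.010165 = 0.905.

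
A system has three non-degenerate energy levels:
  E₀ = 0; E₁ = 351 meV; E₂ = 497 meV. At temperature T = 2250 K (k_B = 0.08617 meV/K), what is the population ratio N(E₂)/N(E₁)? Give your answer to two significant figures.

k_BT = 0.08617 × 2250 K = 193.9 meV.
n₂/n₁ = exp[−(E₂−E₁)/kT] = exp(−(146 meV)/(193.9 meV)) = exp(-0.7530) = 0.47.

0.47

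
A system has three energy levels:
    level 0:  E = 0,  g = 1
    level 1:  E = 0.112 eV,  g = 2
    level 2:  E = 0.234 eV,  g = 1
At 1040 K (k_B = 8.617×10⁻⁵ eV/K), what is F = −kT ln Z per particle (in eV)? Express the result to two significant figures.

k_BT = 8.617×10⁻⁵ × 1040 K = 0.08962 eV.
Eᵢ/kT = 0, 1.250, 2.611.
Z = Σ gᵢe^(−Eᵢ/kT) = 1·e^(−0) + 2·e^(−1.250) + 1·e^(−2.611) = 1.000 + 0.5730 + 0.07346 = 1.646.
F = −kT ln Z = −0.08962 × ln(1.646) = −0.08962 × 0.4983 = -0.045 eV.

-0.045 eV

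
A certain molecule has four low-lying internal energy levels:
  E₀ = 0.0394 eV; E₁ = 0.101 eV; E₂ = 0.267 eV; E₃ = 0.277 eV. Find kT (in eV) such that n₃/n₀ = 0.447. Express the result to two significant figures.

n₃/n₀ = exp[−(E₃−E₀)/kT] = 0.447.
⇒ (E₃−E₀)/kT = ln(1/0.447) = ln(2.237) = 0.8051.
kT = 0.2376 eV / 0.8051 = 0.30 eV.

0.30 eV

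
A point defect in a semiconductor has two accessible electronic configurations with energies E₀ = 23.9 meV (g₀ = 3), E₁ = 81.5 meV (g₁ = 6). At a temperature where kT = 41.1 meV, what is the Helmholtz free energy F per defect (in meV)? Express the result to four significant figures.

-37.71 meV

Eᵢ/kT = 0.581509, 1.98297.
Z = Σ gᵢe^(−Eᵢ/kT) = 3·e^(−0.581509) + 6·e^(−1.98297) = 1.67716 + 0.825959 = 2.50312.
F = −kT ln Z = −41.1 × ln(2.50312) = −41.1 × 0.917538 = -37.71 meV.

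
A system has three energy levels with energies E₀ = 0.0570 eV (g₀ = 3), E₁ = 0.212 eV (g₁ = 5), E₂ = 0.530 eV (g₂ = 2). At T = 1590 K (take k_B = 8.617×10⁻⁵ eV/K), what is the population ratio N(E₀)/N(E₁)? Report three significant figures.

k_BT = 8.617×10⁻⁵ × 1590 K = 0.13701 eV.
n₀/n₁ = (g₀/g₁) exp[−(E₀−E₁)/kT] = (3/5) × exp(−(-0.1550 eV)/(0.13701 eV)) = (3/5) × exp(1.1313) = 1.86.

1.86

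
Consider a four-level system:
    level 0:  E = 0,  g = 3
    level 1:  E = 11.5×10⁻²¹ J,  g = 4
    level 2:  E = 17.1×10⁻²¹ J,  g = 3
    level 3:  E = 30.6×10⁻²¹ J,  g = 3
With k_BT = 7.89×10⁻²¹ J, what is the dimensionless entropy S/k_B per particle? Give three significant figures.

2.01

Eᵢ/kT = 0, 1.4575, 2.1673, 3.8783.
Z = Σ gᵢe^(−Eᵢ/kT) = 3·e^(−0) + 4·e^(−1.4575) + 3·e^(−2.1673) + 3·e^(−3.8783) = 3.0000 + 0.93127 + 0.34346 + 0.062058 = 4.3368.
⟨E⟩ = Σ EᵢPᵢ = 4.2616 ×10⁻²¹ J.
S/k_B = ln Z + ⟨E⟩/kT = ln(4.3368) + 4.2616/7.89 = 1.4671 + 0.54013 = 2.01.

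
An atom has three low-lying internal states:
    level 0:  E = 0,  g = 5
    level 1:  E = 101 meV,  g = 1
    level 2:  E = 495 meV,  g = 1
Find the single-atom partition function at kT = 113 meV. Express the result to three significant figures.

Z = 5.42

Eᵢ/kT = 0, 0.89381, 4.3805.
Z = Σ gᵢe^(−Eᵢ/kT) = 5·e^(−0) + 1·e^(−0.89381) + 1·e^(−4.3805) = 5.0000 + 0.40909 + 0.012519 = 5.4216.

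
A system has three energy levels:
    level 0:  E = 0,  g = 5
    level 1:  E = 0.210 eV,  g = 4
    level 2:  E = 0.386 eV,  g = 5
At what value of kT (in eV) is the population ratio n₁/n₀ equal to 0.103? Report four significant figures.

0.1024 eV

n₁/n₀ = (g₁/g₀) exp[−(E₁−E₀)/kT] = 0.103.
⇒ (E₁−E₀)/kT = ln((4/5)/0.103) = ln(7.76699) = 2.04988.
kT = 0.210 eV / 2.04988 = 0.1024 eV.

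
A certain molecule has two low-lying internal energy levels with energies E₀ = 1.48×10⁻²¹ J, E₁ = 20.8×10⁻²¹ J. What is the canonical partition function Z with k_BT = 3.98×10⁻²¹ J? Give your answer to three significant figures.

Eᵢ/kT = 0.37186, 5.2261.
Z = Σ e^(−Eᵢ/kT) = e^(−0.37186) + e^(−5.2261) = 0.68945 + 0.0053744 = 0.69482.

Z = 0.695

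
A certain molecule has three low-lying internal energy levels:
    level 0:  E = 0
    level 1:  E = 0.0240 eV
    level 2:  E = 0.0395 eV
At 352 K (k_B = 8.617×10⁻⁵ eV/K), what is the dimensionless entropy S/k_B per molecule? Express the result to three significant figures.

0.958

k_BT = 8.617×10⁻⁵ × 352 K = 0.030332 eV.
Eᵢ/kT = 0, 0.79124, 1.3023.
Z = Σ e^(−Eᵢ/kT) = e^(−0) + e^(−0.79124) + e^(−1.3023) = 1.0000 + 0.45328 + 0.27191 = 1.7252.
⟨E⟩ = Σ EᵢPᵢ = 0.012531 eV.
S/k_B = ln Z + ⟨E⟩/kT = ln(1.7252) + 0.012531/0.030332 = 0.54534 + 0.41313 = 0.958.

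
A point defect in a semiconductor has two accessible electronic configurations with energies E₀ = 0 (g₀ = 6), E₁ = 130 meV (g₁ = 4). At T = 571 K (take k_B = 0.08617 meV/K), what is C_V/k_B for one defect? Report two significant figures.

k_BT = 0.08617 × 571 K = 49.20 meV.
Eᵢ/kT = 0, 2.642.
Z = Σ gᵢe^(−Eᵢ/kT) = 6·e^(−0) + 4·e^(−2.642) = 6.000 + 0.2849 = 6.285.
⟨E⟩ = 5.893 meV, ⟨E²⟩ = 766.1 meV².
C_V/k_B = (⟨E²⟩ − ⟨E⟩²)/(kT)² = (766.1 − 34.73)/2421 = 0.30.

0.30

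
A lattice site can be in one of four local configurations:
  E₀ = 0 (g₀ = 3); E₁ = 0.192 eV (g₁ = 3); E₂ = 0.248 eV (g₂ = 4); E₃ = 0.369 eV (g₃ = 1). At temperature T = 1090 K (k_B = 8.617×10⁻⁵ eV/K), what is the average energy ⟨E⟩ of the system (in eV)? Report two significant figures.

k_BT = 8.617×10⁻⁵ × 1090 K = 0.09393 eV.
Eᵢ/kT = 0, 2.044, 2.640, 3.928.
Z = Σ gᵢe^(−Eᵢ/kT) = 3·e^(−0) + 3·e^(−2.044) + 4·e^(−2.640) + 1·e^(−3.928) = 3.000 + 0.3885 + 0.2854 + 0.01968 = 3.694.
⟨E⟩ = Σ Eᵢ gᵢe^(−Eᵢ/kT) / Z = (0·3.000 + 0.192·0.3885 + 0.248·0.2854 + 0.369·0.01968) / 3.694 = 0.041 eV.

0.041 eV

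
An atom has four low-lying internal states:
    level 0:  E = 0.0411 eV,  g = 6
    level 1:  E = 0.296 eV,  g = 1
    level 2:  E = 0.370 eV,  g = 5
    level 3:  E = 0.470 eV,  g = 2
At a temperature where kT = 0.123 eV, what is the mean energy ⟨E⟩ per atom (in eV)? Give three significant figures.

0.0674 eV

Eᵢ/kT = 0.33415, 2.4065, 3.0081, 3.8211.
Z = Σ gᵢe^(−Eᵢ/kT) = 6·e^(−0.33415) + 1·e^(−2.4065) + 5·e^(−3.0081) + 2·e^(−3.8211) = 4.2957 + 0.090130 + 0.24693 + 0.043807 = 4.6766.
⟨E⟩ = Σ Eᵢ gᵢe^(−Eᵢ/kT) / Z = (0.0411·4.2957 + 0.296·0.090130 + 0.370·0.24693 + 0.470·0.043807) / 4.6766 = 0.0674 eV.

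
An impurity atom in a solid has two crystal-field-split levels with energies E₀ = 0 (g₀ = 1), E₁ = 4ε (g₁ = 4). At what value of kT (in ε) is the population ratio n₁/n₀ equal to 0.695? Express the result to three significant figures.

n₁/n₀ = (g₁/g₀) exp[−(E₁−E₀)/kT] = 0.695.
⇒ (E₁−E₀)/kT = ln((4/1)/0.695) = ln(5.7554) = 1.7501.
kT = 4ε / 1.7501 = 2.29 ε.

2.29 ε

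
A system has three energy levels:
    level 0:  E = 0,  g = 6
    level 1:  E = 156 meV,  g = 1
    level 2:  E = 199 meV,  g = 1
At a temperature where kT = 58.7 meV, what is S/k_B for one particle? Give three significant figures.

Eᵢ/kT = 0, 2.6576, 3.3901.
Z = Σ gᵢe^(−Eᵢ/kT) = 6·e^(−0) + 1·e^(−2.6576) + 1·e^(−3.3901) = 6.0000 + 0.070116 + 0.033705 = 6.1038.
⟨E⟩ = Σ EᵢPᵢ = 2.8909 meV.
S/k_B = ln Z + ⟨E⟩/kT = ln(6.1038) + 2.8909/58.7 = 1.8089 + 0.049249 = 1.86.

1.86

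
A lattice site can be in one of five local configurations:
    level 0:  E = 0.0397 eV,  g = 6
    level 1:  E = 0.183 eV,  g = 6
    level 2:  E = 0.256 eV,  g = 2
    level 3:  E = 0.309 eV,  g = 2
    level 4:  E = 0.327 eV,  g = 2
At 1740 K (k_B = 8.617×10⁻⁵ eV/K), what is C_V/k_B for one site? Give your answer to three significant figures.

k_BT = 8.617×10⁻⁵ × 1740 K = 0.14994 eV.
Eᵢ/kT = 0.26477, 1.2205, 1.7073, 2.0608, 2.1809.
Z = Σ gᵢe^(−Eᵢ/kT) = 6·e^(−0.26477) + 6·e^(−1.2205) + 2·e^(−1.7073) + 2·e^(−2.0608) + 2·e^(−2.1809) = 4.6043 + 1.7705 + 0.36271 + 0.25470 + 0.22588 = 7.2181.
⟨E⟩ = 0.10421 eV, ⟨E²⟩ = 0.019228 eV².
C_V/k_B = (⟨E²⟩ − ⟨E⟩²)/(kT)² = (0.019228 − 0.010860)/0.022482 = 0.372.

0.372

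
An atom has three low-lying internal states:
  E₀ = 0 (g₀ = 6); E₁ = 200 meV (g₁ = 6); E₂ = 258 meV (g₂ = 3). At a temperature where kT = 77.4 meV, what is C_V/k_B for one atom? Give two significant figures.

Eᵢ/kT = 0, 2.584, 3.333.
Z = Σ gᵢe^(−Eᵢ/kT) = 6·e^(−0) + 6·e^(−2.584) + 3·e^(−3.333) = 6.000 + 0.4528 + 0.1071 = 6.560.
⟨E⟩ = 18.02 meV, ⟨E²⟩ = 3848 meV².
C_V/k_B = (⟨E²⟩ − ⟨E⟩²)/(kT)² = (3848 − 324.7)/5991 = 0.59.

0.59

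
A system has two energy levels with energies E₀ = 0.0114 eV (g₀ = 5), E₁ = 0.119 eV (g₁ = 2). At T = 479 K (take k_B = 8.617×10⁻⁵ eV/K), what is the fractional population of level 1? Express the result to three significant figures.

0.0287

k_BT = 8.617×10⁻⁵ × 479 K = 0.041275 eV.
Eᵢ/kT = 0.27620, 2.8831.
Z = Σ gᵢe^(−Eᵢ/kT) = 5·e^(−0.27620) + 2·e^(−2.8831) = 3.7933 + 0.11192 = 3.9052.
P₁ = g₁ e^(−E₁/kT) / Z = 0.11192/3.9052 = 0.0287.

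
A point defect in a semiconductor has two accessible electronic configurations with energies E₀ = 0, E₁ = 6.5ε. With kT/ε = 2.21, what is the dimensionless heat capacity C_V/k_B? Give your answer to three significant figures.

Eᵢ/kT = 0, 2.9412.
Z = Σ e^(−Eᵢ/kT) = e^(−0) + e^(−2.9412) = 1.0000 + 0.052802 = 1.0528.
⟨E⟩ = 0.32600 ε, ⟨E²⟩ = 2.1190 ε².
C_V/k_B = (⟨E²⟩ − ⟨E⟩²)/(kT)² = (2.1190 − 0.10628)/4.8841 = 0.412.

0.412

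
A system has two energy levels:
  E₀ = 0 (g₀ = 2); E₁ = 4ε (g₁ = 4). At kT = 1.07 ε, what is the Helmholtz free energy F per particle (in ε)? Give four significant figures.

Eᵢ/kT = 0, 3.73832.
Z = Σ gᵢe^(−Eᵢ/kT) = 2·e^(−0) + 4·e^(−3.73832) = 2.00000 + 0.0951762 = 2.09518.
F = −kT ln Z = −1.07 × ln(2.09518) = −1.07 × 0.739639 = -0.7914 ε.

-0.7914 ε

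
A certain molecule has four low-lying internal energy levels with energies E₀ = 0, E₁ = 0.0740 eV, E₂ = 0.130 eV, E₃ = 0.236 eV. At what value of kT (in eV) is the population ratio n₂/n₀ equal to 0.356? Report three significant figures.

0.126 eV

n₂/n₀ = exp[−(E₂−E₀)/kT] = 0.356.
⇒ (E₂−E₀)/kT = ln(1/0.356) = ln(2.8090) = 1.0328.
kT = 0.130 eV / 1.0328 = 0.126 eV.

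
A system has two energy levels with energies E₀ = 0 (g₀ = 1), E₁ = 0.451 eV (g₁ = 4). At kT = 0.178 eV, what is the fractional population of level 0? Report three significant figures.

0.759

Eᵢ/kT = 0, 2.5337.
Z = Σ gᵢe^(−Eᵢ/kT) = 1·e^(−0) + 4·e^(−2.5337) = 1.0000 + 0.31746 = 1.3175.
P₀ = g₀ e^(−E₀/kT) / Z = 1.0000/1.3175 = 0.759.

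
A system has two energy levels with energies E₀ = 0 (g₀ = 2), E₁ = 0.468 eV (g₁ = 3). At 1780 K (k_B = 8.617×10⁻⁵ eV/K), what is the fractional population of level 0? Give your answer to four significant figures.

0.9337

k_BT = 8.617×10⁻⁵ × 1780 K = 0.153383 eV.
Eᵢ/kT = 0, 3.05119.
Z = Σ gᵢe^(−Eᵢ/kT) = 2·e^(−0) + 3·e^(−3.05119) = 2.00000 + 0.141908 = 2.14191.
P₀ = g₀ e^(−E₀/kT) / Z = 2.00000/2.14191 = 0.9337.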